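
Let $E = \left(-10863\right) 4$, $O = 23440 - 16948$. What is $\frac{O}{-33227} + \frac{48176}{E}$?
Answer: $- \frac{470708584}{360944901} \approx -1.3041$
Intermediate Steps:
$O = 6492$ ($O = 23440 - 16948 = 6492$)
$E = -43452$
$\frac{O}{-33227} + \frac{48176}{E} = \frac{6492}{-33227} + \frac{48176}{-43452} = 6492 \left(- \frac{1}{33227}\right) + 48176 \left(- \frac{1}{43452}\right) = - \frac{6492}{33227} - \frac{12044}{10863} = - \frac{470708584}{360944901}$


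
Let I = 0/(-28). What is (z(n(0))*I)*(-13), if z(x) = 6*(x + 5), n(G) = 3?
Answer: 0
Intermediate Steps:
z(x) = 30 + 6*x (z(x) = 6*(5 + x) = 30 + 6*x)
I = 0 (I = 0*(-1/28) = 0)
(z(n(0))*I)*(-13) = ((30 + 6*3)*0)*(-13) = ((30 + 18)*0)*(-13) = (48*0)*(-13) = 0*(-13) = 0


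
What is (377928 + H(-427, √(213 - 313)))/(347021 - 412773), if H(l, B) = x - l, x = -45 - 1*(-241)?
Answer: -378551/65752 ≈ -5.7573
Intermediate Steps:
x = 196 (x = -45 + 241 = 196)
H(l, B) = 196 - l
(377928 + H(-427, √(213 - 313)))/(347021 - 412773) = (377928 + (196 - 1*(-427)))/(347021 - 412773) = (377928 + (196 + 427))/(-65752) = (377928 + 623)*(-1/65752) = 378551*(-1/65752) = -378551/65752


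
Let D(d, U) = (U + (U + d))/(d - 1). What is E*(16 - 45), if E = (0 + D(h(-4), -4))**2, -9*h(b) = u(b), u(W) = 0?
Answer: -1856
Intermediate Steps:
h(b) = 0 (h(b) = -1/9*0 = 0)
D(d, U) = (d + 2*U)/(-1 + d)
E = 64 (E = (0 + (0 + 2*(-4))/(-1 + 0))**2 = (0 + (0 - 8)/(-1))**2 = (0 - 1*(-8))**2 = (0 + 8)**2 = 8**2 = 64)
E*(16 - 45) = 64*(16 - 45) = 64*(-29) = -1856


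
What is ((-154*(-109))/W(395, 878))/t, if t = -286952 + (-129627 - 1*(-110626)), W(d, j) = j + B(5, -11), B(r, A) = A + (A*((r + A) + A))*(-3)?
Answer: -8393/46810809 ≈ -0.00017930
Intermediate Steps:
B(r, A) = A - 3*A*(r + 2*A) (B(r, A) = A + (A*((A + r) + A))*(-3) = A + (A*(r + 2*A))*(-3) = A - 3*A*(r + 2*A))
W(d, j) = -572 + j (W(d, j) = j - 11*(1 - 6*(-11) - 3*5) = j - 11*(1 + 66 - 15) = j - 11*52 = j - 572 = -572 + j)
t = -305953 (t = -286952 + (-129627 + 110626) = -286952 - 19001 = -305953)
((-154*(-109))/W(395, 878))/t = ((-154*(-109))/(-572 + 878))/(-305953) = (16786/306)*(-1/305953) = (16786*(1/306))*(-1/305953) = (8393/153)*(-1/305953) = -8393/46810809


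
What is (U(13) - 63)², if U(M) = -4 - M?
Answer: 6400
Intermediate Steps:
(U(13) - 63)² = ((-4 - 1*13) - 63)² = ((-4 - 13) - 63)² = (-17 - 63)² = (-80)² = 6400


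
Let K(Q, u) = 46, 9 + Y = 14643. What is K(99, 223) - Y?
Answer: -14588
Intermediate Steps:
Y = 14634 (Y = -9 + 14643 = 14634)
K(99, 223) - Y = 46 - 1*14634 = 46 - 14634 = -14588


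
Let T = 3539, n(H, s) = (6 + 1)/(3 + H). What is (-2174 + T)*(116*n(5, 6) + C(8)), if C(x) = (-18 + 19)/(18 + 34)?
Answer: 554295/4 ≈ 1.3857e+5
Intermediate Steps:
n(H, s) = 7/(3 + H)
C(x) = 1/52
(-2174 + T)*(116*n(5, 6) + C(8)) = (-2174 + 3539)*(116*(7/(3 + 5)) + 1/52) = 1365*(116*(7/8) + 1/52) = 1365*(203/2 + 1/52) = 1365*(5279/52) = 554295/4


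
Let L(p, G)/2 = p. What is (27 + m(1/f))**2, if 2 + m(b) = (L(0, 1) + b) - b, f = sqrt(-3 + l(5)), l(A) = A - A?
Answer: 625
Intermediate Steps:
L(p, G) = 2*p
l(A) = 0
f = I*sqrt(3) (f = sqrt(-3 + 0) = sqrt(-3) = I*sqrt(3) ≈ 1.732*I)
m(b) = -2 (m(b) = -2 + ((2*0 + b) - b) = -2 + ((0 + b) - b) = -2 + (b - b) = -2 + 0 = -2)
(27 + m(1/f))**2 = (27 - 2)**2 = 25**2 = 625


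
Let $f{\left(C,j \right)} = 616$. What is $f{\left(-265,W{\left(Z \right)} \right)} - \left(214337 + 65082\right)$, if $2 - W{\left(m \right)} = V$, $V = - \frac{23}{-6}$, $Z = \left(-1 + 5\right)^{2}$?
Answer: $-278803$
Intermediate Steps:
$Z = 16$ ($Z = 4^{2} = 16$)
$V = \frac{23}{6}$ ($V = \left(-23\right) \left(- \frac{1}{6}\right) = \frac{23}{6} \approx 3.8333$)
$W{\left(m \right)} = - \frac{11}{6}$ ($W{\left(m \right)} = 2 - \frac{23}{6} = - \frac{11}{6}$)
$f{\left(-265,W{\left(Z \right)} \right)} - \left(214337 + 65082\right) = 616 - \left(214337 + 65082\right) = 616 - 279419 = -278803$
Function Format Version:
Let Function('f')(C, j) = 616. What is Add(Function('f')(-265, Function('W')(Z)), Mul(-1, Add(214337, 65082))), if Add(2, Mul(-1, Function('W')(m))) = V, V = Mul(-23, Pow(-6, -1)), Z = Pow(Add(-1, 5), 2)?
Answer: -278803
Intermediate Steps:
Z = 16 (Z = Pow(4, 2) = 16)
V = Rational(23, 6) (V = Mul(-23, Rational(-1, 6)) = Rational(23, 6) ≈ 3.8333)
Function('W')(m) = Rational(-11, 6) (Function('W')(m) = Add(2, Mul(-1, Rational(23, 6))) = Add(2, Rational(-23, 6)) = Rational(-11, 6))
Add(Function('f')(-265, Function('W')(Z)), Mul(-1, Add(214337, 65082))) = Add(616, Mul(-1, Add(214337, 65082))) = Add(616, Mul(-1, 279419)) = Add(616, -279419) = -278803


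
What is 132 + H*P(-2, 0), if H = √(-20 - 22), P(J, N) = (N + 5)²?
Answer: 132 + 25*I*√42 ≈ 132.0 + 162.02*I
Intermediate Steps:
P(J, N) = (5 + N)²
H = I*√42 (H = √(-42) = I*√42 ≈ 6.4807*I)
132 + H*P(-2, 0) = 132 + (I*√42)*(5 + 0)² = 132 + (I*√42)*5² = 132 + (I*√42)*25 = 132 + 25*I*√42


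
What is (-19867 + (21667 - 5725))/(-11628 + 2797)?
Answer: 3925/8831 ≈ 0.44446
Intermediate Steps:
(-19867 + (21667 - 5725))/(-11628 + 2797) = (-19867 + 15942)/(-8831) = -3925*(-1/8831) = 3925/8831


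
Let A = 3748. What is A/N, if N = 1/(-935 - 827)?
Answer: -6603976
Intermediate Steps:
N = -1/1762 (N = 1/(-1762) = -1/1762 ≈ -0.00056754)
A/N = 3748/(-1/1762) = 3748*(-1762) = -6603976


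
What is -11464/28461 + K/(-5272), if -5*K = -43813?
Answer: -1549152833/750231960 ≈ -2.0649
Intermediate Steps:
K = 43813/5 (K = -⅕*(-43813) = 43813/5 ≈ 8762.6)
-11464/28461 + K/(-5272) = -11464/28461 + (43813/5)/(-5272) = -11464*1/28461 + (43813/5)*(-1/5272) = -11464/28461 - 43813/26360 = -1549152833/750231960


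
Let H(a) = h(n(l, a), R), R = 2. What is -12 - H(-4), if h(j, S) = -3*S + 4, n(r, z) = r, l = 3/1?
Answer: -10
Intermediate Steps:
l = 3 (l = 3*1 = 3)
h(j, S) = 4 - 3*S
H(a) = -2 (H(a) = 4 - 3*2 = 4 - 6 = -2)
-12 - H(-4) = -12 - 1*(-2) = -12 + 2 = -10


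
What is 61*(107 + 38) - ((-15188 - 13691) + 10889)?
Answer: 26835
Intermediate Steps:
61*(107 + 38) - ((-15188 - 13691) + 10889) = 61*145 - (-28879 + 10889) = 8845 - 1*(-17990) = 8845 + 17990 = 26835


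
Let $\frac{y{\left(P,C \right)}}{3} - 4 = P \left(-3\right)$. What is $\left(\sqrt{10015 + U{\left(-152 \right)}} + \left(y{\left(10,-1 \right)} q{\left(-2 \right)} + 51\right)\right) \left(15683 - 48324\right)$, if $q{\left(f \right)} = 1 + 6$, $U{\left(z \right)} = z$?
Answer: $16157295 - 32641 \sqrt{9863} \approx 1.2916 \cdot 10^{7}$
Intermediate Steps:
$y{\left(P,C \right)} = 12 - 9 P$ ($y{\left(P,C \right)} = 12 + 3 P \left(-3\right) = 12 + 3 \left(- 3 P\right) = 12 - 9 P$)
$q{\left(f \right)} = 7$
$\left(\sqrt{10015 + U{\left(-152 \right)}} + \left(y{\left(10,-1 \right)} q{\left(-2 \right)} + 51\right)\right) \left(15683 - 48324\right) = \left(\sqrt{10015 - 152} + \left(\left(12 - 90\right) 7 + 51\right)\right) \left(15683 - 48324\right) = \left(\sqrt{9863} + \left(\left(12 - 90\right) 7 + 51\right)\right) \left(-32641\right) = \left(\sqrt{9863} + \left(\left(-78\right) 7 + 51\right)\right) \left(-32641\right) = \left(\sqrt{9863} + \left(-546 + 51\right)\right) \left(-32641\right) = \left(\sqrt{9863} - 495\right) \left(-32641\right) = \left(-495 + \sqrt{9863}\right) \left(-32641\right) = 16157295 - 32641 \sqrt{9863}$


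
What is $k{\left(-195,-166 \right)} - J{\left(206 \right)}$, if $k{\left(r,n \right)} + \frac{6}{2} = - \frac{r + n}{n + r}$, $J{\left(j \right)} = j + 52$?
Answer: $-262$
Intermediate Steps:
$J{\left(j \right)} = 52 + j$
$k{\left(r,n \right)} = -4$ ($k{\left(r,n \right)} = -3 - \frac{r + n}{n + r} = -3 - \frac{n + r}{n + r} = -3 - 1 = -4$)
$k{\left(-195,-166 \right)} - J{\left(206 \right)} = -4 - \left(52 + 206\right) = -4 - 258 = -262$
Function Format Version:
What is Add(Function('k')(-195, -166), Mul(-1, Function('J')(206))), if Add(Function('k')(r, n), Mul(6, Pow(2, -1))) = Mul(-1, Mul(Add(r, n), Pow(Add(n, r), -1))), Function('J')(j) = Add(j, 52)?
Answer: -262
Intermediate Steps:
Function('J')(j) = Add(52, j)
Function('k')(r, n) = -4 (Function('k')(r, n) = Add(-3, Mul(-1, Mul(Add(r, n), Pow(Add(n, r), -1)))) = Add(-3, Mul(-1, Mul(Add(n, r), Pow(Add(n, r), -1)))) = Add(-3, Mul(-1, 1)) = Add(-3, -1) = -4)
Add(Function('k')(-195, -166), Mul(-1, Function('J')(206))) = Add(-4, Mul(-1, Add(52, 206))) = Add(-4, Mul(-1, 258)) = Add(-4, -258) = -262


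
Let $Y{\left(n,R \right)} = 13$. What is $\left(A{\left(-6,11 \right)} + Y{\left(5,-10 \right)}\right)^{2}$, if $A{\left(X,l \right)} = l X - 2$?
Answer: $3025$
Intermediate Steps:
$A{\left(X,l \right)} = -2 + X l$ ($A{\left(X,l \right)} = X l - 2 = -2 + X l$)
$\left(A{\left(-6,11 \right)} + Y{\left(5,-10 \right)}\right)^{2} = \left(\left(-2 - 66\right) + 13\right)^{2} = \left(-68 + 13\right)^{2} = \left(-55\right)^{2} = 3025$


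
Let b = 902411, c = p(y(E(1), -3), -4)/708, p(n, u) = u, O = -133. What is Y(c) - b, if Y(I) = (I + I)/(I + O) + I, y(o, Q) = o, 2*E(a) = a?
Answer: -1880143550531/2083467 ≈ -9.0241e+5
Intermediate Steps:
E(a) = a/2
c = -1/177 (c = -4/708 = -4*1/708 = -1/177 ≈ -0.0056497)
Y(I) = I + 2*I/(-133 + I) (Y(I) = (I + I)/(I - 133) + I = (2*I)/(-133 + I) + I = 2*I/(-133 + I) + I = I + 2*I/(-133 + I))
Y(c) - b = -(-131 - 1/177)/(177*(-133 - 1/177)) - 1*902411 = -1/177*(-23188/177)/(-23542/177) - 902411 = -1/177*(-177/23542)*(-23188/177) - 902411 = -11594/2083467 - 902411 = -1880143550531/2083467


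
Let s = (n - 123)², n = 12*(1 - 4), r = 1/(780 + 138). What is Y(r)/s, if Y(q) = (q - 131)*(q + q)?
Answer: -2269/200989674 ≈ -1.1289e-5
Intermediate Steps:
r = 1/918 ≈ 0.0010893
Y(q) = 2*q*(-131 + q) (Y(q) = (-131 + q)*(2*q) = 2*q*(-131 + q))
n = -36 (n = 12*(-3) = -36)
s = 25281 (s = (-36 - 123)² = (-159)² = 25281)
Y(r)/s = (2*(1/918)*(-131 + 1/918))/25281 = (2*(1/918)*(-120257/918))*(1/25281) = -120257/421362*1/25281 = -2269/200989674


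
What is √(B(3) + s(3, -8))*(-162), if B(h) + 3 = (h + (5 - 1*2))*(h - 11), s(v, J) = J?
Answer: -162*I*√59 ≈ -1244.3*I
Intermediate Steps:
B(h) = -3 + (-11 + h)*(3 + h) (B(h) = -3 + (h + (5 - 1*2))*(h - 11) = -3 + (h + (5 - 2))*(-11 + h) = -3 + (h + 3)*(-11 + h) = -3 + (3 + h)*(-11 + h) = -3 + (-11 + h)*(3 + h))
√(B(3) + s(3, -8))*(-162) = √((-36 + 3² - 8*3) - 8)*(-162) = √((-36 + 9 - 24) - 8)*(-162) = √(-51 - 8)*(-162) = √(-59)*(-162) = (I*√59)*(-162) = -162*I*√59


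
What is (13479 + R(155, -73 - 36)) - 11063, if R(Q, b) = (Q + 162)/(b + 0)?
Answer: 263027/109 ≈ 2413.1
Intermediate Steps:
R(Q, b) = (162 + Q)/b
(13479 + R(155, -73 - 36)) - 11063 = (13479 + (162 + 155)/(-73 - 36)) - 11063 = (13479 + 317/(-109)) - 11063 = (13479 - 1/109*317) - 11063 = (13479 - 317/109) - 11063 = 1468894/109 - 11063 = 263027/109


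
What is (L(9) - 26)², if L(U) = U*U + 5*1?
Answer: 3600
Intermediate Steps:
L(U) = 5 + U² (L(U) = U² + 5 = 5 + U²)
(L(9) - 26)² = ((5 + 9²) - 26)² = ((5 + 81) - 26)² = (86 - 26)² = 60² = 3600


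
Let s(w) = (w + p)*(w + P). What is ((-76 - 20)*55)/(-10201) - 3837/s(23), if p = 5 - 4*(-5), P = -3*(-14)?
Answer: -7555879/10609040 ≈ -0.71221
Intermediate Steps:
P = 42
p = 25 (p = 5 + 20 = 25)
s(w) = (25 + w)*(42 + w) (s(w) = (w + 25)*(w + 42) = (25 + w)*(42 + w))
((-76 - 20)*55)/(-10201) - 3837/s(23) = ((-76 - 20)*55)/(-10201) - 3837/(1050 + 23² + 67*23) = -96*55*(-1/10201) - 3837/(1050 + 529 + 1541) = -5280*(-1/10201) - 3837/3120 = 5280/10201 - 3837*1/3120 = 5280/10201 - 1279/1040 = -7555879/10609040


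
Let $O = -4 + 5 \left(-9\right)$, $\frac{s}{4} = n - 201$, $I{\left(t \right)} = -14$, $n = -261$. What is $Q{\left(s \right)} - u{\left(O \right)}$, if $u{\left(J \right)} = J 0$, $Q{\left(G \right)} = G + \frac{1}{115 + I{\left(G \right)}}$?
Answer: $- \frac{186647}{101} \approx -1848.0$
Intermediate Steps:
$s = -1848$ ($s = 4 \left(-261 - 201\right) = 4 \left(-462\right) = -1848$)
$Q{\left(G \right)} = \frac{1}{101} + G$ ($Q{\left(G \right)} = G + \frac{1}{115 - 14} = G + \frac{1}{101} = \frac{1}{101} + G$)
$O = -49$ ($O = -4 - 45 = -49$)
$u{\left(J \right)} = 0$
$Q{\left(s \right)} - u{\left(O \right)} = \left(\frac{1}{101} - 1848\right) - 0 = - \frac{186647}{101} + 0 = - \frac{186647}{101}$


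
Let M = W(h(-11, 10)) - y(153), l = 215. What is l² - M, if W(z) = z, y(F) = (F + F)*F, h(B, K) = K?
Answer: 93033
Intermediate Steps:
y(F) = 2*F² (y(F) = (2*F)*F = 2*F²)
M = -46808 (M = 10 - 2*153² = 10 - 2*23409 = 10 - 1*46818 = 10 - 46818 = -46808)
l² - M = 215² - 1*(-46808) = 46225 + 46808 = 93033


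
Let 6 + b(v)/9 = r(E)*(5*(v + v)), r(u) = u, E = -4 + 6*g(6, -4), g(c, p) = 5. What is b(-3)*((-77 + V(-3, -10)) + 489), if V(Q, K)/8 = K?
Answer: -2348568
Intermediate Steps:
E = 26 (E = -4 + 6*5 = -4 + 30 = 26)
V(Q, K) = 8*K
b(v) = -54 + 2340*v (b(v) = -54 + 9*(26*(5*(v + v))) = -54 + 9*(26*(5*(2*v))) = -54 + 9*(26*(10*v)) = -54 + 9*(260*v) = -54 + 2340*v)
b(-3)*((-77 + V(-3, -10)) + 489) = (-54 + 2340*(-3))*((-77 + 8*(-10)) + 489) = (-54 - 7020)*((-77 - 80) + 489) = -7074*(-157 + 489) = -7074*332 = -2348568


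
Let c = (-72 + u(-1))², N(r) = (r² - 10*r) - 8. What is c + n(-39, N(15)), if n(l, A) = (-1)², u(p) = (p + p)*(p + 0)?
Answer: 4901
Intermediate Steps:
N(r) = -8 + r² - 10*r
u(p) = 2*p² (u(p) = (2*p)*p = 2*p²)
n(l, A) = 1
c = 4900 (c = (-72 + 2*(-1)²)² = (-72 + 2*1)² = (-72 + 2)² = (-70)² = 4900)
c + n(-39, N(15)) = 4900 + 1 = 4901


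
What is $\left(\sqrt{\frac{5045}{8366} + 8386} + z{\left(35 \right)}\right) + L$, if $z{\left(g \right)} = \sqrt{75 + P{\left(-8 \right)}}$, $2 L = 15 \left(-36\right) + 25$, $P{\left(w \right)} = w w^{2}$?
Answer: $- \frac{515}{2} + \frac{\sqrt{586977977486}}{8366} + i \sqrt{437} \approx -165.92 + 20.905 i$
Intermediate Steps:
$P{\left(w \right)} = w^{3}$
$L = - \frac{515}{2}$ ($L = \frac{15 \left(-36\right) + 25}{2} = \frac{-540 + 25}{2} = \frac{1}{2} \left(-515\right) = - \frac{515}{2} \approx -257.5$)
$z{\left(g \right)} = i \sqrt{437}$ ($z{\left(g \right)} = \sqrt{75 + \left(-8\right)^{3}} = \sqrt{75 - 512} = \sqrt{-437} = i \sqrt{437}$)
$\left(\sqrt{\frac{5045}{8366} + 8386} + z{\left(35 \right)}\right) + L = \left(\sqrt{\frac{5045}{8366} + 8386} + i \sqrt{437}\right) - \frac{515}{2} = \left(\sqrt{\frac{70162321}{8366}} + i \sqrt{437}\right) - \frac{515}{2} = \left(\frac{\sqrt{586977977486}}{8366} + i \sqrt{437}\right) - \frac{515}{2} = - \frac{515}{2} + \frac{\sqrt{586977977486}}{8366} + i \sqrt{437}$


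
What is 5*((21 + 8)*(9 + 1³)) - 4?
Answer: 1446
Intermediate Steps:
5*((21 + 8)*(9 + 1³)) - 4 = 5*(29*(9 + 1)) - 4 = 5*(29*10) - 4 = 5*290 - 4 = 1450 - 4 = 1446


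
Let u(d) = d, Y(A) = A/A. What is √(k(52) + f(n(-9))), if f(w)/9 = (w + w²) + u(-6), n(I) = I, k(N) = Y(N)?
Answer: √595 ≈ 24.393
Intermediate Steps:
Y(A) = 1
k(N) = 1
f(w) = -54 + 9*w + 9*w² (f(w) = 9*((w + w²) - 6) = 9*(-6 + w + w²) = -54 + 9*w + 9*w²)
√(k(52) + f(n(-9))) = √(1 + (-54 + 9*(-9) + 9*(-9)²)) = √(1 + (-54 - 81 + 9*81)) = √(1 + (-54 - 81 + 729)) = √(1 + 594) = √595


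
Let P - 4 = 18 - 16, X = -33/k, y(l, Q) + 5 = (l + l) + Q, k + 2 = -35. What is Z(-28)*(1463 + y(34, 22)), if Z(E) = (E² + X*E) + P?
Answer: 43817688/37 ≈ 1.1843e+6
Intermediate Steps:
k = -37 (k = -2 - 35 = -37)
y(l, Q) = -5 + Q + 2*l (y(l, Q) = -5 + ((l + l) + Q) = -5 + (2*l + Q) = -5 + (Q + 2*l) = -5 + Q + 2*l)
X = 33/37 (X = -33/(-37) = -33*(-1/37) = 33/37 ≈ 0.89189)
P = 6 (P = 4 + (18 - 16) = 4 + 2 = 6)
Z(E) = 6 + E² + 33*E/37 (Z(E) = (E² + 33*E/37) + 6 = 6 + E² + 33*E/37)
Z(-28)*(1463 + y(34, 22)) = (6 + (-28)² + (33/37)*(-28))*(1463 + (-5 + 22 + 2*34)) = (6 + 784 - 924/37)*(1463 + (-5 + 22 + 68)) = 28306*(1463 + 85)/37 = (28306/37)*1548 = 43817688/37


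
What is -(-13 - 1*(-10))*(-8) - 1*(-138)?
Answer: 114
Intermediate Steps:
-(-13 - 1*(-10))*(-8) - 1*(-138) = -(-13 + 10)*(-8) + 138 = -(-3)*(-8) + 138 = -1*24 + 138 = -24 + 138 = 114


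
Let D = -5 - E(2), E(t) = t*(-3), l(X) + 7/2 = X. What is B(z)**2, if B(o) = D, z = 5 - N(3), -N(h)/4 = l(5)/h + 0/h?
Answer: 1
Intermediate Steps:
l(X) = -7/2 + X
E(t) = -3*t
N(h) = -6/h (N(h) = -4*((-7/2 + 5)/h + 0/h) = -4*(3/(2*h) + 0) = -6/h)
z = 7 (z = 5 - (-6)/3 = 5 - 1*(-2) = 5 + 2 = 7)
D = 1 (D = -5 - (-3)*2 = -5 - 1*(-6) = -5 + 6 = 1)
B(o) = 1
B(z)**2 = 1**2 = 1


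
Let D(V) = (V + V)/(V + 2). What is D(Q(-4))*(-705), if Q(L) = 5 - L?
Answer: -12690/11 ≈ -1153.6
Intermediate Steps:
D(V) = 2*V/(2 + V) (D(V) = (2*V)/(2 + V) = 2*V/(2 + V))
D(Q(-4))*(-705) = (2*(5 - 1*(-4))/(2 + (5 - 1*(-4))))*(-705) = (2*(5 + 4)/(2 + (5 + 4)))*(-705) = (2*9/(2 + 9))*(-705) = (2*9/11)*(-705) = (2*9*(1/11))*(-705) = (18/11)*(-705) = -12690/11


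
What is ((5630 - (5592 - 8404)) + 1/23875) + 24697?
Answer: 791193626/23875 ≈ 33139.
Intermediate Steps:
((5630 - (5592 - 8404)) + 1/23875) + 24697 = ((5630 - 1*(-2812)) + 1/23875) + 24697 = ((5630 + 2812) + 1/23875) + 24697 = (8442 + 1/23875) + 24697 = 201552751/23875 + 24697 = 791193626/23875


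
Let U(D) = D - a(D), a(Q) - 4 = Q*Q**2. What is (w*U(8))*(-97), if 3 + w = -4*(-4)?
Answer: 640588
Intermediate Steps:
w = 13 (w = -3 - 4*(-4) = -3 + 16 = 13)
a(Q) = 4 + Q**3 (a(Q) = 4 + Q*Q**2 = 4 + Q**3)
U(D) = -4 + D - D**3 (U(D) = D - (4 + D**3) = D + (-4 - D**3) = -4 + D - D**3)
(w*U(8))*(-97) = (13*(-4 + 8 - 1*8**3))*(-97) = (13*(-4 + 8 - 1*512))*(-97) = (13*(-4 + 8 - 512))*(-97) = (13*(-508))*(-97) = -6604*(-97) = 640588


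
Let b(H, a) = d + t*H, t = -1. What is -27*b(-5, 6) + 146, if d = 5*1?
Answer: -124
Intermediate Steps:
d = 5
b(H, a) = 5 - H
-27*b(-5, 6) + 146 = -27*(5 - 1*(-5)) + 146 = -27*(5 + 5) + 146 = -27*10 + 146 = -270 + 146 = -124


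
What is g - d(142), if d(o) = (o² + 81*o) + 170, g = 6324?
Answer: -25512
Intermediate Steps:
d(o) = 170 + o² + 81*o
g - d(142) = 6324 - (170 + 142² + 81*142) = 6324 - (170 + 20164 + 11502) = 6324 - 1*31836 = 6324 - 31836 = -25512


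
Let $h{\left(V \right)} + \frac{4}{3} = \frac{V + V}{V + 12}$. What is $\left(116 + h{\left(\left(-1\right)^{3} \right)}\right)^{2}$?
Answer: $\frac{14273284}{1089} \approx 13107.0$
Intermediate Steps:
$h{\left(V \right)} = - \frac{4}{3} + \frac{2 V}{12 + V}$ ($h{\left(V \right)} = - \frac{4}{3} + \frac{V + V}{V + 12} = - \frac{4}{3} + \frac{2 V}{12 + V}$)
$\left(116 + h{\left(\left(-1\right)^{3} \right)}\right)^{2} = \left(116 + \frac{2 \left(-24 + \left(-1\right)^{3}\right)}{3 \left(12 + \left(-1\right)^{3}\right)}\right)^{2} = \left(116 + \frac{2 \left(-24 - 1\right)}{3 \left(12 - 1\right)}\right)^{2} = \left(116 + \frac{2}{3} \cdot \frac{1}{11} \left(-25\right)\right)^{2} = \left(116 - \frac{50}{33}\right)^{2} = \left(\frac{3778}{33}\right)^{2} = \frac{14273284}{1089}$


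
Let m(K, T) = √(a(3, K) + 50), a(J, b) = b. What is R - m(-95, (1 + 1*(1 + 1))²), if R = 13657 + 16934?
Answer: 30591 - 3*I*√5 ≈ 30591.0 - 6.7082*I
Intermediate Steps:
R = 30591
m(K, T) = √(50 + K) (m(K, T) = √(K + 50) = √(50 + K))
R - m(-95, (1 + 1*(1 + 1))²) = 30591 - √(50 - 95) = 30591 - √(-45) = 30591 - 3*I*√5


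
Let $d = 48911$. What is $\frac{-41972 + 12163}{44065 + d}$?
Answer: $- \frac{2293}{7152} \approx -0.32061$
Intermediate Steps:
$\frac{-41972 + 12163}{44065 + d} = \frac{-41972 + 12163}{44065 + 48911} = - \frac{29809}{92976} = \left(-29809\right) \frac{1}{92976} = - \frac{2293}{7152}$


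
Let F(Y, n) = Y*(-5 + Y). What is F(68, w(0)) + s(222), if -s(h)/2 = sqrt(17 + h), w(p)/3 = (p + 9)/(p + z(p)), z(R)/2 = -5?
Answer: 4284 - 2*sqrt(239) ≈ 4253.1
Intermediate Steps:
z(R) = -10 (z(R) = 2*(-5) = -10)
w(p) = 3*(9 + p)/(-10 + p) (w(p) = 3*((p + 9)/(p - 10)) = 3*((9 + p)/(-10 + p)) = 3*(9 + p)/(-10 + p))
s(h) = -2*sqrt(17 + h)
F(68, w(0)) + s(222) = 68*(-5 + 68) - 2*sqrt(17 + 222) = 68*63 - 2*sqrt(239) = 4284 - 2*sqrt(239)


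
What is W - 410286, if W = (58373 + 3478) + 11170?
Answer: -337265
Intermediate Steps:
W = 73021 (W = 61851 + 11170 = 73021)
W - 410286 = 73021 - 410286 = -337265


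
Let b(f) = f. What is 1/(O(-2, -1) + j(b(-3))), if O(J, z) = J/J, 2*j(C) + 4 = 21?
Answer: 2/19 ≈ 0.10526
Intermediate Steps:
j(C) = 17/2 (j(C) = -2 + (½)*21 = -2 + 21/2 = 17/2)
O(J, z) = 1
1/(O(-2, -1) + j(b(-3))) = 1/(1 + 17/2) = 1/(19/2) = 2/19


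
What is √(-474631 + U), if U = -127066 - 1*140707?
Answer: 2*I*√185601 ≈ 861.63*I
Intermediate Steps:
U = -267773 (U = -127066 - 140707 = -267773)
√(-474631 + U) = √(-474631 - 267773) = √(-742404) = 2*I*√185601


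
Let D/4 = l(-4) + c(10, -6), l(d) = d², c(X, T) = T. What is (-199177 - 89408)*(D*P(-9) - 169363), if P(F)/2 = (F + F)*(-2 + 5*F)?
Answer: 29344188555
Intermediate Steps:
P(F) = 4*F*(-2 + 5*F) (P(F) = 2*((F + F)*(-2 + 5*F)) = 2*((2*F)*(-2 + 5*F)) = 2*(2*F*(-2 + 5*F)) = 4*F*(-2 + 5*F))
D = 40 (D = 4*((-4)² - 6) = 4*(16 - 6) = 4*10 = 40)
(-199177 - 89408)*(D*P(-9) - 169363) = (-199177 - 89408)*(40*(4*(-9)*(-2 + 5*(-9))) - 169363) = -288585*(40*(4*(-9)*(-2 - 45)) - 169363) = -288585*(40*(4*(-9)*(-47)) - 169363) = -288585*(40*1692 - 169363) = -288585*(67680 - 169363) = -288585*(-101683) = 29344188555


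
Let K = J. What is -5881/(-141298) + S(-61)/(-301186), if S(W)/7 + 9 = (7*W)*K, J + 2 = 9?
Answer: 2368277347/21278489714 ≈ 0.11130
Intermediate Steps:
J = 7 (J = -2 + 9 = 7)
K = 7
S(W) = -63 + 343*W (S(W) = -63 + 7*((7*W)*7) = -63 + 7*(49*W) = -63 + 343*W)
-5881/(-141298) + S(-61)/(-301186) = -5881/(-141298) + (-63 + 343*(-61))/(-301186) = -5881*(-1/141298) + (-63 - 20923)*(-1/301186) = 5881/141298 - 20986*(-1/301186) = 5881/141298 + 10493/150593 = 2368277347/21278489714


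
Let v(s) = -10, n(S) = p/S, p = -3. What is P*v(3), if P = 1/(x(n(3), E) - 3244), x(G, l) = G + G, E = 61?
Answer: 5/1623 ≈ 0.0030807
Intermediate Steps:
n(S) = -3/S
x(G, l) = 2*G
P = -1/3246 (P = 1/(2*(-3/3) - 3244) = 1/(2*(-3*⅓) - 3244) = 1/(2*(-1) - 3244) = 1/(-2 - 3244) = 1/(-3246) = -1/3246 ≈ -0.00030807)
P*v(3) = -1/3246*(-10) = 5/1623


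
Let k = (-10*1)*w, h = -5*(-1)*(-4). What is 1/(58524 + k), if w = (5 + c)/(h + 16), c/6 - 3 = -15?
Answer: 2/116713 ≈ 1.7136e-5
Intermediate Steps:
h = -20 (h = 5*(-4) = -20)
c = -72 (c = 18 + 6*(-15) = 18 - 90 = -72)
w = 67/4 (w = (5 - 72)/(-20 + 16) = -67/(-4) = -67*(-¼) = 67/4 ≈ 16.750)
k = -335/2 (k = -10*1*(67/4) = -10*67/4 = -335/2 ≈ -167.50)
1/(58524 + k) = 1/(58524 - 335/2) = 1/(116713/2) = 2/116713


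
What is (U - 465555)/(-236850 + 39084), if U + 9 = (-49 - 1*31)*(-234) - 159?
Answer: 49667/21974 ≈ 2.2603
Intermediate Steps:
U = 18552 (U = -9 + ((-49 - 1*31)*(-234) - 159) = -9 + ((-49 - 31)*(-234) - 159) = -9 + (-80*(-234) - 159) = -9 + (18720 - 159) = -9 + 18561 = 18552)
(U - 465555)/(-236850 + 39084) = (18552 - 465555)/(-236850 + 39084) = -447003/(-197766) = -447003*(-1/197766) = 49667/21974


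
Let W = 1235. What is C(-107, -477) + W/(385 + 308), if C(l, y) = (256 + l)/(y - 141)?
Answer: 219991/142758 ≈ 1.5410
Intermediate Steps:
C(l, y) = (256 + l)/(-141 + y)
C(-107, -477) + W/(385 + 308) = (256 - 107)/(-141 - 477) + 1235/(385 + 308) = 149/(-618) + 1235/693 = -1/618*149 + (1/693)*1235 = -149/618 + 1235/693 = 219991/142758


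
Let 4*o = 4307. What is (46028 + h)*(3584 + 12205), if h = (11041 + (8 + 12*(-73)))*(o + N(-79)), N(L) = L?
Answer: 643947338895/4 ≈ 1.6099e+11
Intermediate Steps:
o = 4307/4 (o = (¼)*4307 = 4307/4 ≈ 1076.8)
h = 40600443/4 (h = (11041 + (8 + 12*(-73)))*(4307/4 - 79) = (11041 + (8 - 876))*(3991/4) = (11041 - 868)*(3991/4) = 10173*(3991/4) = 40600443/4 ≈ 1.0150e+7)
(46028 + h)*(3584 + 12205) = (46028 + 40600443/4)*(3584 + 12205) = (40784555/4)*15789 = 643947338895/4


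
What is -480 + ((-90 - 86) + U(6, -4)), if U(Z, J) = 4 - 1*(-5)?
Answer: -647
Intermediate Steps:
U(Z, J) = 9 (U(Z, J) = 4 + 5 = 9)
-480 + ((-90 - 86) + U(6, -4)) = -480 + ((-90 - 86) + 9) = -480 + (-176 + 9) = -480 - 167 = -647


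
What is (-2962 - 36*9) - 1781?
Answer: -5067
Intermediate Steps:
(-2962 - 36*9) - 1781 = (-2962 - 12*27) - 1781 = (-2962 - 324) - 1781 = -3286 - 1781 = -5067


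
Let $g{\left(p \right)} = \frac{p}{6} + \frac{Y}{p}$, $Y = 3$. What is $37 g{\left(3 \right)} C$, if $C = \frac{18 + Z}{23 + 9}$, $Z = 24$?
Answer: $\frac{2331}{32} \approx 72.844$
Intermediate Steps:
$C = \frac{21}{16}$ ($C = \frac{18 + 24}{23 + 9} = \frac{42}{32} = 42 \cdot \frac{1}{32} = \frac{21}{16} \approx 1.3125$)
$g{\left(p \right)} = \frac{3}{p} + \frac{p}{6}$ ($g{\left(p \right)} = \frac{p}{6} + \frac{3}{p} = \frac{3}{p} + \frac{p}{6}$)
$37 g{\left(3 \right)} C = 37 \left(\frac{3}{3} + \frac{1}{6} \cdot 3\right) \frac{21}{16} = 37 \left(3 \cdot \frac{1}{3} + \frac{1}{2}\right) \frac{21}{16} = 37 \left(1 + \frac{1}{2}\right) \frac{21}{16} = 37 \cdot \frac{3}{2} \cdot \frac{21}{16} = \frac{111}{2} \cdot \frac{21}{16} = \frac{2331}{32}$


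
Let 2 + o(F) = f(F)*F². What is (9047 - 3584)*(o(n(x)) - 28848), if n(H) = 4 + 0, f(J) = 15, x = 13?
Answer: -156296430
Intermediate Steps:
n(H) = 4
o(F) = -2 + 15*F²
(9047 - 3584)*(o(n(x)) - 28848) = (9047 - 3584)*((-2 + 15*4²) - 28848) = 5463*((-2 + 15*16) - 28848) = 5463*((-2 + 240) - 28848) = 5463*(238 - 28848) = 5463*(-28610) = -156296430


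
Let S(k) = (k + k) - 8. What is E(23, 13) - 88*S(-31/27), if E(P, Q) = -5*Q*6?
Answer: 13934/27 ≈ 516.07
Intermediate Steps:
S(k) = -8 + 2*k (S(k) = 2*k - 8 = -8 + 2*k)
E(P, Q) = -30*Q
E(23, 13) - 88*S(-31/27) = -30*13 - 88*(-8 + 2*(-31/27)) = -390 - 88*(-8 + 2*(-31*1/27)) = -390 - 88*(-8 + 2*(-31/27)) = -390 - 88*(-8 - 62/27) = -390 - 88*(-278/27) = -390 + 24464/27 = 13934/27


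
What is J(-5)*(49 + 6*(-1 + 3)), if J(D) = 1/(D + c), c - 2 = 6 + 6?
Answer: 61/9 ≈ 6.7778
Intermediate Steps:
c = 14 (c = 2 + (6 + 6) = 2 + 12 = 14)
J(D) = 1/(14 + D) (J(D) = 1/(D + 14) = 1/(14 + D))
J(-5)*(49 + 6*(-1 + 3)) = (49 + 6*(-1 + 3))/(14 - 5) = (49 + 6*2)/9 = (49 + 12)/9 = (1/9)*61 = 61/9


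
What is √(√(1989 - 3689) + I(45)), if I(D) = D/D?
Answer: √(1 + 10*I*√17) ≈ 4.5958 + 4.4857*I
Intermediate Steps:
I(D) = 1
√(√(1989 - 3689) + I(45)) = √(√(1989 - 3689) + 1) = √(√(-1700) + 1) = √(10*I*√17 + 1) = √(1 + 10*I*√17)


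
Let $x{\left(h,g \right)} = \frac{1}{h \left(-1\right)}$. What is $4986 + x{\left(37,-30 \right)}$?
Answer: $\frac{184481}{37} \approx 4986.0$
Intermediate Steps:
$x{\left(h,g \right)} = - \frac{1}{h}$ ($x{\left(h,g \right)} = \frac{1}{\left(-1\right) h} = - \frac{1}{h}$)
$4986 + x{\left(37,-30 \right)} = 4986 - \frac{1}{37} = \frac{184481}{37}$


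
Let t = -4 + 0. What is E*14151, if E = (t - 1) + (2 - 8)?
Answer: -155661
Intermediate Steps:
t = -4
E = -11 (E = (-4 - 1) + (2 - 8) = -5 - 6 = -11)
E*14151 = -11*14151 = -155661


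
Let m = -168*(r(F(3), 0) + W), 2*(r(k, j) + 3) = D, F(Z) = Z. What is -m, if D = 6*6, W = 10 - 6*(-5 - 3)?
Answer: 12264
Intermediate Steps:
W = 58 (W = 10 - 6*(-8) = 10 + 48 = 58)
D = 36
r(k, j) = 15 (r(k, j) = -3 + (½)*36 = -3 + 18 = 15)
m = -12264 (m = -168*(15 + 58) = -168*73 = -12264)
-m = -1*(-12264) = 12264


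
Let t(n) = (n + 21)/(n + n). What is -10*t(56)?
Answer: -55/8 ≈ -6.8750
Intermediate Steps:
t(n) = (21 + n)/(2*n) (t(n) = (21 + n)/((2*n)) = (21 + n)*(1/(2*n)) = (21 + n)/(2*n))
-10*t(56) = -5*(21 + 56)/56 = -5*77/56 = -10*11/16 = -55/8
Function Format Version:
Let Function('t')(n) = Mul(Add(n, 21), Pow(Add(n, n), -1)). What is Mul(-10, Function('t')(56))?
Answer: Rational(-55, 8) ≈ -6.8750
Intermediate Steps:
Function('t')(n) = Mul(Rational(1, 2), Pow(n, -1), Add(21, n)) (Function('t')(n) = Mul(Add(21, n), Pow(Mul(2, n), -1)) = Mul(Add(21, n), Mul(Rational(1, 2), Pow(n, -1))) = Mul(Rational(1, 2), Pow(n, -1), Add(21, n)))
Mul(-10, Function('t')(56)) = Mul(-10, Mul(Rational(1, 2), Pow(56, -1), Add(21, 56))) = Mul(-10, Mul(Rational(1, 2), Rational(1, 56), 77)) = Mul(-10, Rational(11, 16)) = Rational(-55, 8)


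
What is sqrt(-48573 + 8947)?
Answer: I*sqrt(39626) ≈ 199.06*I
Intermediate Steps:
sqrt(-48573 + 8947) = sqrt(-39626) = I*sqrt(39626)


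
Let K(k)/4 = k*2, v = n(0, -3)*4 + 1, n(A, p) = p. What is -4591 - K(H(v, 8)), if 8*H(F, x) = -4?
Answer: -4587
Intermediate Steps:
v = -11 (v = -3*4 + 1 = -12 + 1 = -11)
H(F, x) = -½ (H(F, x) = (⅛)*(-4) = -½)
K(k) = 8*k (K(k) = 4*(k*2) = 4*(2*k) = 8*k)
-4591 - K(H(v, 8)) = -4591 - 8*(-1)/2 = -4591 - 1*(-4) = -4591 + 4 = -4587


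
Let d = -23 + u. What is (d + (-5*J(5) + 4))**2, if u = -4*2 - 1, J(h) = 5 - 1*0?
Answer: 2809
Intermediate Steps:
J(h) = 5 (J(h) = 5 + 0 = 5)
u = -9 (u = -8 - 1 = -9)
d = -32 (d = -23 - 9 = -32)
(d + (-5*J(5) + 4))**2 = (-32 + (-5*5 + 4))**2 = (-32 + (-25 + 4))**2 = (-32 - 21)**2 = (-53)**2 = 2809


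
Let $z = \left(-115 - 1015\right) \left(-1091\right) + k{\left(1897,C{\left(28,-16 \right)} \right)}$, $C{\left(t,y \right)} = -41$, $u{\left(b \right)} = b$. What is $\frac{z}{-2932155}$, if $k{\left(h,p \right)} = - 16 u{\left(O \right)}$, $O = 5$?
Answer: $- \frac{246550}{586431} \approx -0.42042$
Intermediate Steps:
$k{\left(h,p \right)} = -80$ ($k{\left(h,p \right)} = \left(-16\right) 5 = -80$)
$z = 1232750$ ($z = \left(-115 - 1015\right) \left(-1091\right) - 80 = \left(-1130\right) \left(-1091\right) - 80 = 1232830 - 80 = 1232750$)
$\frac{z}{-2932155} = \frac{1232750}{-2932155} = 1232750 \left(- \frac{1}{2932155}\right) = - \frac{246550}{586431}$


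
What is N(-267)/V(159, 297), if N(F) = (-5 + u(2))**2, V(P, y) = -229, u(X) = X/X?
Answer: -16/229 ≈ -0.069869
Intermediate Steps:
u(X) = 1
N(F) = 16 (N(F) = (-5 + 1)**2 = (-4)**2 = 16)
N(-267)/V(159, 297) = 16/(-229) = 16*(-1/229) = -16/229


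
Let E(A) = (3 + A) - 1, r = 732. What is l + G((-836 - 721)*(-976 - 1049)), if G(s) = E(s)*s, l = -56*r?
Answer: 9940942320483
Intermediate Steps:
E(A) = 2 + A
l = -40992 (l = -56*732 = -40992)
G(s) = s*(2 + s) (G(s) = (2 + s)*s = s*(2 + s))
l + G((-836 - 721)*(-976 - 1049)) = -40992 + ((-836 - 721)*(-976 - 1049))*(2 + (-836 - 721)*(-976 - 1049)) = -40992 + (-1557*(-2025))*(2 - 1557*(-2025)) = -40992 + 3152925*(2 + 3152925) = -40992 + 3152925*3152927 = -40992 + 9940942361475 = 9940942320483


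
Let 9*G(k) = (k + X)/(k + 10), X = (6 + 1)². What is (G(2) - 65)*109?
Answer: -253207/36 ≈ -7033.5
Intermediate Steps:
X = 49 (X = 7² = 49)
G(k) = (49 + k)/(9*(10 + k)) (G(k) = ((k + 49)/(k + 10))/9 = ((49 + k)/(10 + k))/9 = (49 + k)/(9*(10 + k)))
(G(2) - 65)*109 = ((49 + 2)/(9*(10 + 2)) - 65)*109 = ((⅑)*51/12 - 65)*109 = ((⅑)*(1/12)*51 - 65)*109 = (17/36 - 65)*109 = -2323/36*109 = -253207/36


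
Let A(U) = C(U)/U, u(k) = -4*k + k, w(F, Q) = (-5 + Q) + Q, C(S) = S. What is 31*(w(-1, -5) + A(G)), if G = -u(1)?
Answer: -434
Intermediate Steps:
w(F, Q) = -5 + 2*Q
u(k) = -3*k
G = 3 (G = -(-3) = -1*(-3) = 3)
A(U) = 1 (A(U) = U/U = 1)
31*(w(-1, -5) + A(G)) = 31*((-5 + 2*(-5)) + 1) = 31*((-5 - 10) + 1) = 31*(-15 + 1) = 31*(-14) = -434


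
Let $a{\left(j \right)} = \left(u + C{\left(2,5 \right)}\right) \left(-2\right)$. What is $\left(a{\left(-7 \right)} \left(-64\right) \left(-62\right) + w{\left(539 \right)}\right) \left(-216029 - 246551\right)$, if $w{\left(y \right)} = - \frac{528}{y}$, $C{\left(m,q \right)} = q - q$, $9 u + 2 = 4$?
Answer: $\frac{359961252800}{441} \approx 8.1624 \cdot 10^{8}$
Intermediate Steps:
$u = \frac{2}{9}$ ($u = - \frac{2}{9} + \frac{1}{9} \cdot 4 = - \frac{2}{9} + \frac{4}{9} = \frac{2}{9} \approx 0.22222$)
$C{\left(m,q \right)} = 0$
$a{\left(j \right)} = - \frac{4}{9}$ ($a{\left(j \right)} = \left(\frac{2}{9} + 0\right) \left(-2\right) = \frac{2}{9} \left(-2\right) = - \frac{4}{9}$)
$\left(a{\left(-7 \right)} \left(-64\right) \left(-62\right) + w{\left(539 \right)}\right) \left(-216029 - 246551\right) = \left(\left(- \frac{4}{9}\right) \left(-64\right) \left(-62\right) - \frac{528}{539}\right) \left(-216029 - 246551\right) = \left(\frac{256}{9} \left(-62\right) - \frac{48}{49}\right) \left(-462580\right) = \left(- \frac{15872}{9} - \frac{48}{49}\right) \left(-462580\right) = \left(- \frac{778160}{441}\right) \left(-462580\right) = \frac{359961252800}{441}$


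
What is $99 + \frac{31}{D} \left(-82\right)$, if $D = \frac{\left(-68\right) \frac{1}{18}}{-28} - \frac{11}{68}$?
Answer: $\frac{10901313}{115} \approx 94794.0$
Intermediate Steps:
$D = - \frac{115}{4284}$ ($D = \left(-68\right) \frac{1}{18} \left(- \frac{1}{28}\right) - \frac{11}{68} = \left(- \frac{34}{9}\right) \left(- \frac{1}{28}\right) - \frac{11}{68} = \frac{17}{126} - \frac{11}{68} = - \frac{115}{4284} \approx -0.026844$)
$99 + \frac{31}{D} \left(-82\right) = 99 + \frac{31}{- \frac{115}{4284}} \left(-82\right) = 99 + 31 \left(- \frac{4284}{115}\right) \left(-82\right) = 99 - - \frac{10889928}{115} = 99 + \frac{10889928}{115} = \frac{10901313}{115}$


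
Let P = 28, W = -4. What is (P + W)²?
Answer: 576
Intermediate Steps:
(P + W)² = (28 - 4)² = 24² = 576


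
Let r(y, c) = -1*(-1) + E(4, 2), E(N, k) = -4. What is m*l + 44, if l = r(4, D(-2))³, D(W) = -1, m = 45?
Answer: -1171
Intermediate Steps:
r(y, c) = -3 (r(y, c) = -1*(-1) - 4 = 1 - 4 = -3)
l = -27 (l = (-3)³ = -27)
m*l + 44 = 45*(-27) + 44 = -1215 + 44 = -1171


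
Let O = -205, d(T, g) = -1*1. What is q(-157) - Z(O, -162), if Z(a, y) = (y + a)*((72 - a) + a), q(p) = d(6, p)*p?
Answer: 26581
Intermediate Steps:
d(T, g) = -1
q(p) = -p
Z(a, y) = 72*a + 72*y (Z(a, y) = (a + y)*72 = 72*a + 72*y)
q(-157) - Z(O, -162) = -1*(-157) - (72*(-205) + 72*(-162)) = 157 - (-14760 - 11664) = 157 - 1*(-26424) = 157 + 26424 = 26581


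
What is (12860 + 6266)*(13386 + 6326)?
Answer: 377011712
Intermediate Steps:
(12860 + 6266)*(13386 + 6326) = 19126*19712 = 377011712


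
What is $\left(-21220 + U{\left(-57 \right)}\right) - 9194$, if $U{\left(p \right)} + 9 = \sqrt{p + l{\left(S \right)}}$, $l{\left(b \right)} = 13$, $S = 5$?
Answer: $-30423 + 2 i \sqrt{11} \approx -30423.0 + 6.6332 i$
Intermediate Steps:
$U{\left(p \right)} = -9 + \sqrt{13 + p}$ ($U{\left(p \right)} = -9 + \sqrt{p + 13} = -9 + \sqrt{13 + p}$)
$\left(-21220 + U{\left(-57 \right)}\right) - 9194 = \left(-21220 - \left(9 - \sqrt{13 - 57}\right)\right) - 9194 = \left(-21220 - \left(9 - \sqrt{-44}\right)\right) - 9194 = \left(-21220 - \left(9 - 2 i \sqrt{11}\right)\right) - 9194 = \left(-21229 + 2 i \sqrt{11}\right) - 9194 = -30423 + 2 i \sqrt{11}$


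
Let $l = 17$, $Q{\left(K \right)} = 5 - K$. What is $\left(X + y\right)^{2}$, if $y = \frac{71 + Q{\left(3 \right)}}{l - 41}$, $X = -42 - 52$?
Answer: $\frac{5424241}{576} \approx 9417.1$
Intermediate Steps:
$X = -94$ ($X = -42 - 52 = -94$)
$y = - \frac{73}{24}$ ($y = \frac{71 + \left(5 - 3\right)}{17 - 41} = \frac{71 + \left(5 - 3\right)}{-24} = \left(71 + 2\right) \left(- \frac{1}{24}\right) = 73 \left(- \frac{1}{24}\right) = - \frac{73}{24} \approx -3.0417$)
$\left(X + y\right)^{2} = \left(-94 - \frac{73}{24}\right)^{2} = \left(- \frac{2329}{24}\right)^{2} = \frac{5424241}{576}$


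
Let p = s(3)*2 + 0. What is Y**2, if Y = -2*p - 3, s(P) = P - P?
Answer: 9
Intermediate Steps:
s(P) = 0
p = 0 (p = 0*2 + 0 = 0 + 0 = 0)
Y = -3 (Y = -2*0 - 3 = 0 - 3 = -3)
Y**2 = (-3)**2 = 9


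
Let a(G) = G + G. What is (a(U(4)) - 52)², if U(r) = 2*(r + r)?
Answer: 400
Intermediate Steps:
U(r) = 4*r (U(r) = 2*(2*r) = 4*r)
a(G) = 2*G
(a(U(4)) - 52)² = (2*(4*4) - 52)² = (2*16 - 52)² = (32 - 52)² = (-20)² = 400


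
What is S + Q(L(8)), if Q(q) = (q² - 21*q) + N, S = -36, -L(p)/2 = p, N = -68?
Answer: 488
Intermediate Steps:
L(p) = -2*p
Q(q) = -68 + q² - 21*q (Q(q) = (q² - 21*q) - 68 = -68 + q² - 21*q)
S + Q(L(8)) = -36 + (-68 + (-2*8)² - (-42)*8) = -36 + (-68 + (-16)² - 21*(-16)) = -36 + (-68 + 256 + 336) = -36 + 524 = 488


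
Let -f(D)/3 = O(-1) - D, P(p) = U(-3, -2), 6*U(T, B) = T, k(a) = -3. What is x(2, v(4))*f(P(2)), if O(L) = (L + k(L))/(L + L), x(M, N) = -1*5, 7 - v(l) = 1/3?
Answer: 75/2 ≈ 37.500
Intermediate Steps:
v(l) = 20/3 (v(l) = 7 - 1/3 = 7 - 1*⅓ = 7 - ⅓ = 20/3)
x(M, N) = -5
U(T, B) = T/6
P(p) = -½ (P(p) = (⅙)*(-3) = -½)
O(L) = (-3 + L)/(2*L) (O(L) = (L - 3)/(L + L) = (-3 + L)/((2*L)) = (-3 + L)*(1/(2*L)) = (-3 + L)/(2*L))
f(D) = -6 + 3*D (f(D) = -3*((½)*(-3 - 1)/(-1) - D) = -3*((½)*(-1)*(-4) - D) = -3*(2 - D) = -6 + 3*D)
x(2, v(4))*f(P(2)) = -5*(-6 + 3*(-½)) = -5*(-6 - 3/2) = -5*(-15/2) = 75/2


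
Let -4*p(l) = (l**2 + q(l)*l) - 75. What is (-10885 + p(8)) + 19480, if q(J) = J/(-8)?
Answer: 34399/4 ≈ 8599.8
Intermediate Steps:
q(J) = -J/8 (q(J) = J*(-1/8) = -J/8)
p(l) = 75/4 - 7*l**2/32 (p(l) = -((l**2 + (-l/8)*l) - 75)/4 = -((l**2 - l**2/8) - 75)/4 = -(7*l**2/8 - 75)/4 = -(-75 + 7*l**2/8)/4 = 75/4 - 7*l**2/32)
(-10885 + p(8)) + 19480 = (-10885 + (75/4 - 7/32*8**2)) + 19480 = (-10885 + (75/4 - 7/32*64)) + 19480 = (-10885 + (75/4 - 14)) + 19480 = (-10885 + 19/4) + 19480 = -43521/4 + 19480 = 34399/4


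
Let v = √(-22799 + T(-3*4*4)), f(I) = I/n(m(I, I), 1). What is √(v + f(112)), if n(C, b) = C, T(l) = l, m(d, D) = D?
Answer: √(1 + I*√22847) ≈ 8.7223 + 8.6647*I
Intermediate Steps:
f(I) = 1 (f(I) = I/I = 1)
v = I*√22847 (v = √(-22799 - 3*4*4) = √(-22799 - 12*4) = √(-22799 - 48) = √(-22847) = I*√22847 ≈ 151.15*I)
√(v + f(112)) = √(I*√22847 + 1) = √(1 + I*√22847)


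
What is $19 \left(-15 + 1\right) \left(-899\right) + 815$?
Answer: $239949$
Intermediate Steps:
$19 \left(-15 + 1\right) \left(-899\right) + 815 = 19 \left(-14\right) \left(-899\right) + 815 = \left(-266\right) \left(-899\right) + 815 = 239134 + 815 = 239949$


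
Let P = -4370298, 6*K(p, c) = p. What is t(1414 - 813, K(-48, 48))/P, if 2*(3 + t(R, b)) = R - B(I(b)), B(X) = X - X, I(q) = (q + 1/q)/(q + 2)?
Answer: -595/8740596 ≈ -6.8073e-5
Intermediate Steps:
K(p, c) = p/6
I(q) = (q + 1/q)/(2 + q)
B(X) = 0
t(R, b) = -3 + R/2 (t(R, b) = -3 + (R - 1*0)/2 = -3 + (R + 0)/2 = -3 + R/2)
t(1414 - 813, K(-48, 48))/P = (-3 + (1414 - 813)/2)/(-4370298) = (-3 + (1/2)*601)*(-1/4370298) = (-3 + 601/2)*(-1/4370298) = (595/2)*(-1/4370298) = -595/8740596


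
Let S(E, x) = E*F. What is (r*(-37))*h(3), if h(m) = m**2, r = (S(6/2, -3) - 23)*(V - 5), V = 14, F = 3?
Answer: 41958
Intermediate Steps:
S(E, x) = 3*E (S(E, x) = E*3 = 3*E)
r = -126 (r = (3*(6/2) - 23)*(14 - 5) = (3*(6*(1/2)) - 23)*9 = (3*3 - 23)*9 = (9 - 23)*9 = -14*9 = -126)
(r*(-37))*h(3) = -126*(-37)*3**2 = 4662*9 = 41958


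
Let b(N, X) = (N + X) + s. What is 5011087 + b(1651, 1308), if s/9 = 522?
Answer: 5018744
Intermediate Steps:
s = 4698 (s = 9*522 = 4698)
b(N, X) = 4698 + N + X (b(N, X) = (N + X) + 4698 = 4698 + N + X)
5011087 + b(1651, 1308) = 5011087 + (4698 + 1651 + 1308) = 5011087 + 7657 = 5018744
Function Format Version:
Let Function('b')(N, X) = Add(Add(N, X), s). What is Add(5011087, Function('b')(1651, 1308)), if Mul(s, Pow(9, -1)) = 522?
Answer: 5018744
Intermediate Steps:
s = 4698 (s = Mul(9, 522) = 4698)
Function('b')(N, X) = Add(4698, N, X) (Function('b')(N, X) = Add(Add(N, X), 4698) = Add(4698, N, X))
Add(5011087, Function('b')(1651, 1308)) = Add(5011087, Add(4698, 1651, 1308)) = Add(5011087, 7657) = 5018744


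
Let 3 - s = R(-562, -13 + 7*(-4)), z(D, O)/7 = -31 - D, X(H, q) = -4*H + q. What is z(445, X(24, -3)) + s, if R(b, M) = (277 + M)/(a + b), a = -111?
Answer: -2240181/673 ≈ -3328.6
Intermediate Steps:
X(H, q) = q - 4*H
z(D, O) = -217 - 7*D (z(D, O) = 7*(-31 - D) = -217 - 7*D)
R(b, M) = (277 + M)/(-111 + b)
s = 2255/673 (s = 3 - (277 + (-13 + 7*(-4)))/(-111 - 562) = 3 - (277 + (-13 - 28))/(-673) = 3 - (-1)*(277 - 41)/673 = 3 - (-1)*236/673 = 3 - 1*(-236/673) = 3 + 236/673 = 2255/673 ≈ 3.3507)
z(445, X(24, -3)) + s = (-217 - 7*445) + 2255/673 = (-217 - 3115) + 2255/673 = -3332 + 2255/673 = -2240181/673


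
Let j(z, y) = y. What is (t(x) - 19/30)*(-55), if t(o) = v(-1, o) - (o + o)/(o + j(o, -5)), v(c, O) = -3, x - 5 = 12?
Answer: 1067/3 ≈ 355.67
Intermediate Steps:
x = 17 (x = 5 + 12 = 17)
t(o) = -3 - 2*o/(-5 + o) (t(o) = -3 - (o + o)/(o - 5) = -3 - 2*o/(-5 + o))
(t(x) - 19/30)*(-55) = (5*(3 - 1*17)/(-5 + 17) - 19/30)*(-55) = (5*(3 - 17)/12 - 19*1/30)*(-55) = (5*(1/12)*(-14) - 19/30)*(-55) = (-35/6 - 19/30)*(-55) = -97/15*(-55) = 1067/3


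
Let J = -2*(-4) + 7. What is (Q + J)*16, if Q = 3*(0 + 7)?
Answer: 576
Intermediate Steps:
J = 15 (J = 8 + 7 = 15)
Q = 21 (Q = 3*7 = 21)
(Q + J)*16 = (21 + 15)*16 = 36*16 = 576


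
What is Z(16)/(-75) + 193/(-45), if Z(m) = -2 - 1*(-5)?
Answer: -974/225 ≈ -4.3289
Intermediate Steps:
Z(m) = 3 (Z(m) = -2 + 5 = 3)
Z(16)/(-75) + 193/(-45) = 3/(-75) + 193/(-45) = 3*(-1/75) + 193*(-1/45) = -1/25 - 193/45 = -974/225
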